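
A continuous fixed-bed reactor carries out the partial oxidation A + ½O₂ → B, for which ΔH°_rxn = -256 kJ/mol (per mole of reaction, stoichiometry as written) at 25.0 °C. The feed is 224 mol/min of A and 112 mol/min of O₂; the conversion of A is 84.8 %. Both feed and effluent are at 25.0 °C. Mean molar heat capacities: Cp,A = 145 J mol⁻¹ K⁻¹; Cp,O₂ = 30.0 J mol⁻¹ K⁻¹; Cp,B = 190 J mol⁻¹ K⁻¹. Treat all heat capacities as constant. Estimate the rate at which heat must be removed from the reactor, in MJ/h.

Extent of reaction ξ = 0.848 × 224 = 189.95 mol/min
Reaction term: ξ·ΔH°_rxn = 189.95 × -256 = -48628 kJ/min
Q = ΔH = -48628 kJ/min = -810.46 kW
Heat removed = 2917.7 MJ/h

Q_out = 2920 MJ/h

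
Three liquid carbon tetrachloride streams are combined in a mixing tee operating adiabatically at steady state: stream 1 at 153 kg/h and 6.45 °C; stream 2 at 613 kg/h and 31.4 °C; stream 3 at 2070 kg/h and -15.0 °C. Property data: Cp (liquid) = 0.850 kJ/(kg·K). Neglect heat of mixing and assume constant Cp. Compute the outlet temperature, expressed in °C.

T_out = -3.81 °C

Energy balance with Q = 0: Σ ṁᵢCp,ᵢ(T_out − Tᵢ) = 0
T_out = Σ ṁᵢCp,ᵢTᵢ / Σ ṁᵢCp,ᵢ
      = -9192.7 / 2410.6 = -3.8135 °C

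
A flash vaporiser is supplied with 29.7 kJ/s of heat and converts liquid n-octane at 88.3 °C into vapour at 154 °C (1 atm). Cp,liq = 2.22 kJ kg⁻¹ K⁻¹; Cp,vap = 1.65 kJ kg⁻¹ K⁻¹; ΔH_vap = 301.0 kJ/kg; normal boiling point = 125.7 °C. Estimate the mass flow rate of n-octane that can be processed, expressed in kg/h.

Δh = 2.22×(125.7−88.3) + 301.0 + 1.65×(154−125.7) = 430.72 kJ/kg
Q = 29.7 kJ/s = 29.7 kJ/s = 106920 kJ/h
ṁ = Q/Δh = 106920 / 430.72 = 248.23 kg/h

ṁ = 248 kg/h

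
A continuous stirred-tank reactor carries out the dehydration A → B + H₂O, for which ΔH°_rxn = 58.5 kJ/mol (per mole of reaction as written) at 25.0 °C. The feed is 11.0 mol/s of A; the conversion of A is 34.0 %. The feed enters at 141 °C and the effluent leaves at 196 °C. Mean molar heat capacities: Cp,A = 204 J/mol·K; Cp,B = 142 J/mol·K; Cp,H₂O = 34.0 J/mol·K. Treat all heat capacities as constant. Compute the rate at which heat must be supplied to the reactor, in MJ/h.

Extent of reaction ξ = 0.340 × 11.0 = 3.74 mol/s
Reaction term: ξ·ΔH°_rxn = 3.74 × 58.5 = 218.79 kJ/s
Sensible, feed 141→25 °C: -260.3 kJ/s
Outlet flows (mol/s): A 7.26, B 3.74, H₂O 3.74
Sensible, products 25→196 °C: 365.82 kJ/s
Q = ΔH = 324.3 kJ/s = 324.3 kW
Heat supplied = 1167.5 MJ/h

Q_in = 1170 MJ/h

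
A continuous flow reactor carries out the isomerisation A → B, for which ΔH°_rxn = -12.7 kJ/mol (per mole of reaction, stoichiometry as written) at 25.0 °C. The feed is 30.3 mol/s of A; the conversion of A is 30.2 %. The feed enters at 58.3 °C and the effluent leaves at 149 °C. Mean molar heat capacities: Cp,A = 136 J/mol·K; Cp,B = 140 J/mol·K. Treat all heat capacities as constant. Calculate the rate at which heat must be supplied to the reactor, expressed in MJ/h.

Extent of reaction ξ = 0.302 × 30.3 = 9.1506 mol/s
Reaction term: ξ·ΔH°_rxn = 9.1506 × -12.7 = -116.21 kJ/s
Sensible, feed 58.3→25 °C: -137.22 kJ/s
Outlet flows (mol/s): A 21.149, B 9.1506
Sensible, products 25→149 °C: 515.52 kJ/s
Q = ΔH = 262.08 kJ/s = 262.08 kW
Heat supplied = 943.5 MJ/h

Q_in = 943 MJ/h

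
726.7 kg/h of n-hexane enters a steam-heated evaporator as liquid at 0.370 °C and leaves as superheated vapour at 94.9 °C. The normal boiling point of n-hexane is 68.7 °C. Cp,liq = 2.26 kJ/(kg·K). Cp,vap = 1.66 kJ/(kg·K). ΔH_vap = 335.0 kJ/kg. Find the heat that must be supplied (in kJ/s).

Q = 108 kJ/s

liquid 0.370→68.7 °C: 154.43 kJ/kg
vaporisation at 68.7 °C: 335 kJ/kg
vapour 68.7→94.9 °C: 43.492 kJ/kg
Δh = 154.43 + 335 + 43.492 = 532.92 kJ/kg
Q = ṁ·Δh = 726.7 kg/h × 532.92 kJ/kg = 387270 kJ/h
|Q| = 107.58 kW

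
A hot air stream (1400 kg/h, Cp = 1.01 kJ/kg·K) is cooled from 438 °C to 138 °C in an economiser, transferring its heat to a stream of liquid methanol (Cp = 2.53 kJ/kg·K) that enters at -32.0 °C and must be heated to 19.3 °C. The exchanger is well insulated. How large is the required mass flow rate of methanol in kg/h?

Heat released by hot stream: Q = 1400 × 1.01 × (438 − 138) = 424200 kJ/h
Energy balance on cold side (adiabatic exchanger): Q = ṁ_c·Cp_c·(T_c,out − T_c,in)
ṁ_c = 424200 / [2.53 × (19.3 − -32.0)] = 3268.4 kg/h

ṁ_c = 3270 kg/h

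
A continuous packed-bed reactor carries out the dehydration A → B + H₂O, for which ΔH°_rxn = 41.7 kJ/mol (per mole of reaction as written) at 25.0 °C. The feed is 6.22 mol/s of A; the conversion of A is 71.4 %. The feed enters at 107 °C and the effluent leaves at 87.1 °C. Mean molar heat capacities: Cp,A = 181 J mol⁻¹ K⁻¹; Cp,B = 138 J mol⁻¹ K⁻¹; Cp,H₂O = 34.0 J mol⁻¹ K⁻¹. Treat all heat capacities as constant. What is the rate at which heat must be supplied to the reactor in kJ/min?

Extent of reaction ξ = 0.714 × 6.22 = 4.4411 mol/s
Reaction term: ξ·ΔH°_rxn = 4.4411 × 41.7 = 185.19 kJ/s
Sensible, feed 107→25 °C: -92.317 kJ/s
Outlet flows (mol/s): A 1.7789, B 4.4411, H₂O 4.4411
Sensible, products 25→87.1 °C: 67.431 kJ/s
Q = ΔH = 160.31 kJ/s = 160.31 kW
Heat supplied = 9618.4 kJ/min

Q_in = 9620 kJ/min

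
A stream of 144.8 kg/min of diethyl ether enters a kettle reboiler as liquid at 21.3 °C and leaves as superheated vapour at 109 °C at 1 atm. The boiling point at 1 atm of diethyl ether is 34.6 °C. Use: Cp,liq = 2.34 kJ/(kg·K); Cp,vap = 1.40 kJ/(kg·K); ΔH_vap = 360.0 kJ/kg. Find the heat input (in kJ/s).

Q = 1200 kJ/s

liquid 21.3→34.6 °C: 31.122 kJ/kg
vaporisation at 34.6 °C: 360 kJ/kg
vapour 34.6→109 °C: 104.16 kJ/kg
Δh = 31.122 + 360 + 104.16 = 495.28 kJ/kg
Q = ṁ·Δh = 144.8 kg/min × 495.28 kJ/kg = 71717 kJ/min
|Q| = 1195.3 kW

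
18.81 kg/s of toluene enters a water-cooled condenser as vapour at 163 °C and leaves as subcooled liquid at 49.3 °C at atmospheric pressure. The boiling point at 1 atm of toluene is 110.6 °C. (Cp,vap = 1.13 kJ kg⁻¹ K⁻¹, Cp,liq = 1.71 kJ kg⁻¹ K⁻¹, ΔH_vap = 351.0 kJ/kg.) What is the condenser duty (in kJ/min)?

Q_c = 581000 kJ/min

vapour 163→110.6 °C: -59.212 kJ/kg
condensation at 110.6 °C: -351 kJ/kg
liquid 110.6→49.3 °C: -104.82 kJ/kg
Δh = -59.212 + -351 + -104.82 = -515.03 kJ/kg
Q = ṁ·Δh = 18.81 kg/s × -515.03 kJ/kg = -9687.8 kJ/s
|Q| = 9687.8 kW = 581270 kJ/min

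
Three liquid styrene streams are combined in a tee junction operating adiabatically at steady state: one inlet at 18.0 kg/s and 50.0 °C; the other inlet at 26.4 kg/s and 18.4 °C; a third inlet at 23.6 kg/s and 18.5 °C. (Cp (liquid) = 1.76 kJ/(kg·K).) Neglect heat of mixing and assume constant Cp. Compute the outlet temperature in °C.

T_out = 26.8 °C

Adiabatic, steady state ⇒ Σ ṁᵢCp,ᵢ(T_out − Tᵢ) = 0
T_out = Σ ṁᵢCp,ᵢTᵢ / Σ ṁᵢCp,ᵢ
      = 3207.4 / 119.68 = 26.799 °C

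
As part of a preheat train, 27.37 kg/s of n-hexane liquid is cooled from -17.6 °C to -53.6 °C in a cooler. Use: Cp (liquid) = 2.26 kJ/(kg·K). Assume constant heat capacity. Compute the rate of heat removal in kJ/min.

Q = ṁ·Cp·ΔT = 27.37 × 2.26 × (-53.6 − -17.6) = -2226.8 kJ/s
Cooling duty = 133610 kJ/min

Q_c = 134000 kJ/min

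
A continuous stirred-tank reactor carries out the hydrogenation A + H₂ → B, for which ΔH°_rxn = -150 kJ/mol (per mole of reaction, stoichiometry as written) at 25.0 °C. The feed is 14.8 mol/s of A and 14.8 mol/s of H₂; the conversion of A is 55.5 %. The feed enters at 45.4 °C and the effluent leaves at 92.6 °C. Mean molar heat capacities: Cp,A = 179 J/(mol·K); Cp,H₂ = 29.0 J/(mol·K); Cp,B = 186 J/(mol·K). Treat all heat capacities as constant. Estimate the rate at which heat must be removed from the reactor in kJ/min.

Q_out = 65900 kJ/min

Extent of reaction ξ = 0.555 × 14.8 = 8.214 mol/s
Reaction term: ξ·ΔH°_rxn = 8.214 × -150 = -1232.1 kJ/s
Sensible, feed 45.4→25 °C: -62.799 kJ/s
Outlet flows (mol/s): A 6.586, H₂ 6.586, B 8.214
Sensible, products 25→92.6 °C: 195.88 kJ/s
Q = ΔH = -1099 kJ/s = -1099 kW
Heat removed = 65941 kJ/min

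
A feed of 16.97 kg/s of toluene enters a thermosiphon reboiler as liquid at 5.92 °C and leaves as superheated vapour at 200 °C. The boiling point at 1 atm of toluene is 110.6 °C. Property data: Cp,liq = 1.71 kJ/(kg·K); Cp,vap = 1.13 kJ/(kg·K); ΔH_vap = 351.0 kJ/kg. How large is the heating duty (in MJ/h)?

Q = 38600 MJ/h

liquid 5.92→110.6 °C: 179 kJ/kg
vaporisation at 110.6 °C: 351 kJ/kg
vapour 110.6→200 °C: 101.02 kJ/kg
Δh = 179 + 351 + 101.02 = 631.02 kJ/kg
Q = ṁ·Δh = 16.97 kg/s × 631.02 kJ/kg = 10708 kJ/s
|Q| = 10708 kW = 38551 MJ/h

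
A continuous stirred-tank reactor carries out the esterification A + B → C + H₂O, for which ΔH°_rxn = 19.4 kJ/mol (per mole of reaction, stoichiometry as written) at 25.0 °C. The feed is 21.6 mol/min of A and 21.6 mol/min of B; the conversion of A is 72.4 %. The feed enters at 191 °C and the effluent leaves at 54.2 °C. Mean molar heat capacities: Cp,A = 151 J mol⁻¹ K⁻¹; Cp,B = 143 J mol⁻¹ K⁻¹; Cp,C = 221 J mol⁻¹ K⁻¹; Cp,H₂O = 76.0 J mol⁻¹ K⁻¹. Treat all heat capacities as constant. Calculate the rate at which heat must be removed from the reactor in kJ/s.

Q_out = 9.40 kJ/s

Extent of reaction ξ = 0.724 × 21.6 = 15.638 mol/min
Reaction term: ξ·ΔH°_rxn = 15.638 × 19.4 = 303.38 kJ/min
Sensible, feed 191→25 °C: -1054.2 kJ/min
Outlet flows (mol/min): A 5.9616, B 5.9616, C 15.638, H₂O 15.638
Sensible, products 25→54.2 °C: 186.8 kJ/min
Q = ΔH = -563.98 kJ/min = -9.3997 kW
Heat removed = 9.3997 kJ/s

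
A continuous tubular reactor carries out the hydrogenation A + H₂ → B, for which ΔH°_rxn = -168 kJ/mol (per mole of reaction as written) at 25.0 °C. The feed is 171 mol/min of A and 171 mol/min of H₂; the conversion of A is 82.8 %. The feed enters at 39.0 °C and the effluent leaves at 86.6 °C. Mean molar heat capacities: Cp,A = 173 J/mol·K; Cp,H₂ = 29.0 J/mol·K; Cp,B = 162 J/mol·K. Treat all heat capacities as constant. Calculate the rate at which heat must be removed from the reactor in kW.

Extent of reaction ξ = 0.828 × 171 = 141.59 mol/min
Reaction term: ξ·ΔH°_rxn = 141.59 × -168 = -23787 kJ/min
Sensible, feed 39.0→25 °C: -483.59 kJ/min
Outlet flows (mol/min): A 29.412, H₂ 29.412, B 141.59
Sensible, products 25→86.6 °C: 1778.9 kJ/min
Q = ΔH = -22491 kJ/min = -374.86 kW
Heat removed = 374.86 kW

Q_out = 375 kW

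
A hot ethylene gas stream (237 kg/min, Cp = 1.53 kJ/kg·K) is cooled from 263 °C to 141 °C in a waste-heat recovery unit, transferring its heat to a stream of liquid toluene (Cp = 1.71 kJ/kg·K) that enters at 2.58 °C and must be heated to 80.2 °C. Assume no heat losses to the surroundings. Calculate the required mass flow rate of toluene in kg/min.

ṁ_c = 333 kg/min

Heat released by hot stream: Q = 237 × 1.53 × (263 − 141) = 44238 kJ/min
Energy balance on cold side (adiabatic exchanger): Q = ṁ_c·Cp_c·(T_c,out − T_c,in)
ṁ_c = 44238 / [1.71 × (80.2 − 2.58)] = 333.3 kg/min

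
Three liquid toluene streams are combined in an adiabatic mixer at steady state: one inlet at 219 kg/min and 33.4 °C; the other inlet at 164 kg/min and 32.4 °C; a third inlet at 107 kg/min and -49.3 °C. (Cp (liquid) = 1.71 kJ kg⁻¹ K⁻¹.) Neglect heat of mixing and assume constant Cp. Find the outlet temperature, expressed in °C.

Adiabatic, steady state ⇒ Σ ṁᵢCp,ᵢ(T_out − Tᵢ) = 0
Σ ṁᵢCp,ᵢTᵢ = 219×1.71×33.4 + 164×1.71×32.4 + 107×1.71×-49.3 = 12574
Σ ṁᵢCp,ᵢ = 219×1.71 + 164×1.71 + 107×1.71 = 837.9
T_out = 12574 / 837.9 = 15.006 °C

T_out = 15.0 °C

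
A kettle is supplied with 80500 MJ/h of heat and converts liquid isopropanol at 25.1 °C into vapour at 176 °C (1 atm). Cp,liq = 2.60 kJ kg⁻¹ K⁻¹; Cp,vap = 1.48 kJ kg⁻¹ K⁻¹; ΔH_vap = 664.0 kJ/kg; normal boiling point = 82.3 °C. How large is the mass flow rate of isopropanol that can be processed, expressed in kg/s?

ṁ = 23.5 kg/s

Δh = 2.60×(82.3−25.1) + 664.0 + 1.48×(176−82.3) = 951.4 kJ/kg
Q = 80500 MJ/h = 22361 kJ/s = 22361 kJ/s
ṁ = Q/Δh = 22361 / 951.4 = 23.503 kg/s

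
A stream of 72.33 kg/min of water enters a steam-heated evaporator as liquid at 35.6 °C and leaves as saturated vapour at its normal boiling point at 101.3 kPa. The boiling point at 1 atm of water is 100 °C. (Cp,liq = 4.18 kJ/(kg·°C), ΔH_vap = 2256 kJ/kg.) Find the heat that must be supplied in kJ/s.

liquid 35.6→100 °C: 269.19 kJ/kg
vaporisation at 100 °C: 2256 kJ/kg
Δh = 269.19 + 2256 = 2525.2 kJ/kg
Q = ṁ·Δh = 72.33 kg/min × 2525.2 kJ/kg = 182650 kJ/min
|Q| = 3044.1 kW

Q = 3040 kJ/s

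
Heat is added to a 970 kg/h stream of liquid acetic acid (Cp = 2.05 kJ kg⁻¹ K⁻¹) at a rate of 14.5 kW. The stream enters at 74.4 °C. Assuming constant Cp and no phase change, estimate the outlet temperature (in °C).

T_out = 101 °C

Q = 14.5 kW = 52200 kJ/h
ΔT = Q/(ṁ·Cp) = 52200/(970×2.05) = 26.251 K
T_out = 74.4 + 26.251 = 100.65 °C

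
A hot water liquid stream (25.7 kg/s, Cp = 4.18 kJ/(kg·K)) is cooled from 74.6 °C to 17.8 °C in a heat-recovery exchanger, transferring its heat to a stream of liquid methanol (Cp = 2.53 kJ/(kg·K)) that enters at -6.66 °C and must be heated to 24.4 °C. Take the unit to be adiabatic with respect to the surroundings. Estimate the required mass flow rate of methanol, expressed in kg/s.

ṁ_c = 77.6 kg/s

Heat released by hot stream: Q = 25.7 × 4.18 × (74.6 − 17.8) = 6101.8 kJ/s
Energy balance on cold side (adiabatic exchanger): Q = ṁ_c·Cp_c·(T_c,out − T_c,in)
ṁ_c = 6101.8 / [2.53 × (24.4 − -6.66)] = 77.649 kg/s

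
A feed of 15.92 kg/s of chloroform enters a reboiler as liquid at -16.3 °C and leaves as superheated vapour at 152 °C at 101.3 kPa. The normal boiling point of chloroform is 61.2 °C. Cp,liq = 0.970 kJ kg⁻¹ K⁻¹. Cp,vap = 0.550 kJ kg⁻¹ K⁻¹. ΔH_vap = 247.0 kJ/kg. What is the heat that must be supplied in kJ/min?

liquid -16.3→61.2 °C: 75.175 kJ/kg
vaporisation at 61.2 °C: 247 kJ/kg
vapour 61.2→152 °C: 49.94 kJ/kg
Δh = 75.175 + 247 + 49.94 = 372.12 kJ/kg
Q = ṁ·Δh = 15.92 kg/s × 372.12 kJ/kg = 5924.1 kJ/s
|Q| = 5924.1 kW = 355440 kJ/min

Q = 355000 kJ/min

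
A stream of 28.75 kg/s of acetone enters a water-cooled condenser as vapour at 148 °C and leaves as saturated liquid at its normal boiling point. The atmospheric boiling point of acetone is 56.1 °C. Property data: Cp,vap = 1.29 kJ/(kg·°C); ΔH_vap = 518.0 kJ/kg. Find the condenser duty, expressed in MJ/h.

Q_c = 65900 MJ/h

vapour 148→56.1 °C: -118.55 kJ/kg
condensation at 56.1 °C: -518 kJ/kg
Δh = -118.55 + -518 = -636.55 kJ/kg
Q = ṁ·Δh = 28.75 kg/s × -636.55 kJ/kg = -18301 kJ/s
|Q| = 18301 kW = 65883 MJ/h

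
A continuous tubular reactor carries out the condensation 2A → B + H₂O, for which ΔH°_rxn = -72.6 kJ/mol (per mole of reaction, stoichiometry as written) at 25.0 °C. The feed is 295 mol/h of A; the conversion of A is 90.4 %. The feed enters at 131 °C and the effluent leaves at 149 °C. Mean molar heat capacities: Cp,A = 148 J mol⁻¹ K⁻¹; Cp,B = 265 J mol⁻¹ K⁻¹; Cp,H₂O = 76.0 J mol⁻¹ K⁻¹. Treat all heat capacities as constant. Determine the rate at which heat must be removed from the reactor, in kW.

Extent of reaction ξ = 0.904 × 295 / 2 = 133.34 mol/h
Reaction term: ξ·ΔH°_rxn = 133.34 × -72.6 = -9680.5 kJ/h
Sensible, feed 131→25 °C: -4628 kJ/h
Outlet flows (mol/h): A 28.32, B 133.34, H₂O 133.34
Sensible, products 25→149 °C: 6157.9 kJ/h
Q = ΔH = -8150.6 kJ/h = -2.264 kW
Heat removed = 2.264 kW

Q_out = 2.26 kW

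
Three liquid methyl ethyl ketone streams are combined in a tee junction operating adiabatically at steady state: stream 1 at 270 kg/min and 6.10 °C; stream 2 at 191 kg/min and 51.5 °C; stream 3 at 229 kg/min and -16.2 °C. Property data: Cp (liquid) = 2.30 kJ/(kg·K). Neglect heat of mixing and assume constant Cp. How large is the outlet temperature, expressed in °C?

Adiabatic, steady state ⇒ Σ ṁᵢCp,ᵢ(T_out − Tᵢ) = 0
T_out = Σ ṁᵢCp,ᵢTᵢ / Σ ṁᵢCp,ᵢ
      = 17880 / 1587 = 11.266 °C

T_out = 11.3 °C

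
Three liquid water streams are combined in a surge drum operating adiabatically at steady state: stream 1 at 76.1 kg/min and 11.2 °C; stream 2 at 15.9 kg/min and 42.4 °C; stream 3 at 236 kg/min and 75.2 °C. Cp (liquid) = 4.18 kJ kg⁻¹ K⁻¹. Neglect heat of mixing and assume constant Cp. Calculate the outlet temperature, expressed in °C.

Adiabatic, steady state ⇒ Σ ṁᵢCp,ᵢ(T_out − Tᵢ) = 0
T_out = Σ ṁᵢCp,ᵢTᵢ / Σ ṁᵢCp,ᵢ
      = 80564 / 1371 = 58.761 °C

T_out = 58.8 °C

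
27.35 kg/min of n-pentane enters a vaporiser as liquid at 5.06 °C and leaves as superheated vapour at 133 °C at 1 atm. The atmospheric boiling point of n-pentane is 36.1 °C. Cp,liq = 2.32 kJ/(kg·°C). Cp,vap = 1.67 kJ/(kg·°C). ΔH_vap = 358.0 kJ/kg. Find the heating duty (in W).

Q = 270000 W

liquid 5.06→36.1 °C: 72.013 kJ/kg
vaporisation at 36.1 °C: 358 kJ/kg
vapour 36.1→133 °C: 161.82 kJ/kg
Δh = 72.013 + 358 + 161.82 = 591.84 kJ/kg
Q = ṁ·Δh = 27.35 kg/min × 591.84 kJ/kg = 16187 kJ/min
|Q| = 269.78 kW = 269780 W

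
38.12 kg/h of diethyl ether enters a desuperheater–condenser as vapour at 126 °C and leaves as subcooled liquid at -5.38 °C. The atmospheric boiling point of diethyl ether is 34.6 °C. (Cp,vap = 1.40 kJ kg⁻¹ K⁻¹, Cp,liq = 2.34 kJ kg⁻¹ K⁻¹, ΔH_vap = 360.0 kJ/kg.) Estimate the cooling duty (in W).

Q_c = 6160 W

vapour 126→34.6 °C: -127.96 kJ/kg
condensation at 34.6 °C: -360 kJ/kg
liquid 34.6→-5.38 °C: -93.553 kJ/kg
Δh = -127.96 + -360 + -93.553 = -581.51 kJ/kg
Q = ṁ·Δh = 38.12 kg/h × -581.51 kJ/kg = -22167 kJ/h
|Q| = 6.1576 kW = 6157.6 W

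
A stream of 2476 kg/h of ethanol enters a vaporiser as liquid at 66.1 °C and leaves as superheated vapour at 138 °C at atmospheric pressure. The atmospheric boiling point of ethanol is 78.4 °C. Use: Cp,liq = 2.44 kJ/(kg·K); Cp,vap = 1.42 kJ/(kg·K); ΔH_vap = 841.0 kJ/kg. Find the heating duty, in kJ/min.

liquid 66.1→78.4 °C: 30.012 kJ/kg
vaporisation at 78.4 °C: 841 kJ/kg
vapour 78.4→138 °C: 84.632 kJ/kg
Δh = 30.012 + 841 + 84.632 = 955.64 kJ/kg
Q = ṁ·Δh = 2476 kg/h × 955.64 kJ/kg = 2.3662e+06 kJ/h
|Q| = 657.27 kW = 39436 kJ/min

Q = 39400 kJ/min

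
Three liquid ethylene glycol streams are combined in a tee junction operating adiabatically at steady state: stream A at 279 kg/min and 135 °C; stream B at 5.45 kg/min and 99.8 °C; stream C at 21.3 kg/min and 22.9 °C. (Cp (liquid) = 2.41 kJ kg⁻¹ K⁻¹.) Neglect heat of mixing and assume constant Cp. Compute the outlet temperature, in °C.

Energy balance with Q = 0: Σ ṁᵢCp,ᵢ(T_out − Tᵢ) = 0
T_out = Σ ṁᵢCp,ᵢTᵢ / Σ ṁᵢCp,ᵢ
      = 93259 / 736.86 = 126.56 °C

T_out = 127 °C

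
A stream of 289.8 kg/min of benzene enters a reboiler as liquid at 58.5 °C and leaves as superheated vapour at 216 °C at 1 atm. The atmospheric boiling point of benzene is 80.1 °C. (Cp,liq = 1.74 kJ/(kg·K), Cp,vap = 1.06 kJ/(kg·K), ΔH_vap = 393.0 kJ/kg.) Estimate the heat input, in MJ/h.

Q = 9990 MJ/h

liquid 58.5→80.1 °C: 37.584 kJ/kg
vaporisation at 80.1 °C: 393 kJ/kg
vapour 80.1→216 °C: 144.05 kJ/kg
Δh = 37.584 + 393 + 144.05 = 574.64 kJ/kg
Q = ṁ·Δh = 289.8 kg/min × 574.64 kJ/kg = 166530 kJ/min
|Q| = 2775.5 kW = 9991.8 MJ/h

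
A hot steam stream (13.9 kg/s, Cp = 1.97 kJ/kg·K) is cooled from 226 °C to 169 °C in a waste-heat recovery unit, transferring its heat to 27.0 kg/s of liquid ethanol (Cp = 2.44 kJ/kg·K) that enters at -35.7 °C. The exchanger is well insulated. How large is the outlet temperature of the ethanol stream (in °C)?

Heat released by hot stream: Q = 13.9 × 1.97 × (226 − 169) = 1560.8 kJ/s
Energy balance on cold side (adiabatic exchanger): Q = ṁ_c·Cp_c·(T_c,out − T_c,in)
T_c,out = -35.7 + 1560.8/(27.0 × 2.44) = -12.008 °C

T_c,out = -12.0 °C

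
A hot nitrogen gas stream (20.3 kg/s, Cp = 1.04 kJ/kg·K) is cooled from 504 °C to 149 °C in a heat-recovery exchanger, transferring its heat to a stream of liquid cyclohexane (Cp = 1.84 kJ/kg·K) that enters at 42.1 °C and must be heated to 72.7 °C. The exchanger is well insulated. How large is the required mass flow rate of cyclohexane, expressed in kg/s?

Heat released by hot stream: Q = 20.3 × 1.04 × (504 − 149) = 7494.8 kJ/s
Energy balance on cold side (adiabatic exchanger): Q = ṁ_c·Cp_c·(T_c,out − T_c,in)
ṁ_c = 7494.8 / [1.84 × (72.7 − 42.1)] = 133.11 kg/s

ṁ_c = 133 kg/s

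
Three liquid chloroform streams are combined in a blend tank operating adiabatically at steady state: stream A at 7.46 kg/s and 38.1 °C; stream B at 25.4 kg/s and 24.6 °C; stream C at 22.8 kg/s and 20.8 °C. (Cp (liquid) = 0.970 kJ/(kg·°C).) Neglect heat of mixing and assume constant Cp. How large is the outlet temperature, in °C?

T_out = 24.9 °C

Adiabatic, steady state ⇒ Σ ṁᵢCp,ᵢ(T_out − Tᵢ) = 0
Σ ṁᵢCp,ᵢTᵢ = 7.46×0.970×38.1 + 25.4×0.970×24.6 + 22.8×0.970×20.8 = 1341.8
Σ ṁᵢCp,ᵢ = 7.46×0.970 + 25.4×0.970 + 22.8×0.970 = 53.99
T_out = 1341.8 / 53.99 = 24.853 °C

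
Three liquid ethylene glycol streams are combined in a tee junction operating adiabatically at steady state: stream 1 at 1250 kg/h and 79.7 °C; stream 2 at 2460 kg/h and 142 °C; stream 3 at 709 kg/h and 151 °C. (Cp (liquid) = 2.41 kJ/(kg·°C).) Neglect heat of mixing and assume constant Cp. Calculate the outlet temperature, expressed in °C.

T_out = 126 °C

Adiabatic, steady state ⇒ Σ ṁᵢCp,ᵢ(T_out − Tᵢ) = 0
T_out = Σ ṁᵢCp,ᵢTᵢ / Σ ṁᵢCp,ᵢ
      = 1.34e+06 / 10650 = 125.82 °C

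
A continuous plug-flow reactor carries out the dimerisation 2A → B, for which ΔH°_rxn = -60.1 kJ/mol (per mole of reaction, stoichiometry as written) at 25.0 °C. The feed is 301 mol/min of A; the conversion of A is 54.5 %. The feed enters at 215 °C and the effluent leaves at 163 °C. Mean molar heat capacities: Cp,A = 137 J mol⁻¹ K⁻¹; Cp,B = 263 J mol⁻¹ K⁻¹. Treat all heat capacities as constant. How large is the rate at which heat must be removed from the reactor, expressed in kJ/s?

Q_out = 120 kJ/s

Extent of reaction ξ = 0.545 × 301 / 2 = 82.023 mol/min
Reaction term: ξ·ΔH°_rxn = 82.023 × -60.1 = -4929.6 kJ/min
Sensible, feed 215→25 °C: -7835 kJ/min
Outlet flows (mol/min): A 136.95, B 82.023
Sensible, products 25→163 °C: 5566.2 kJ/min
Q = ΔH = -7198.4 kJ/min = -119.97 kW
Heat removed = 119.97 kJ/s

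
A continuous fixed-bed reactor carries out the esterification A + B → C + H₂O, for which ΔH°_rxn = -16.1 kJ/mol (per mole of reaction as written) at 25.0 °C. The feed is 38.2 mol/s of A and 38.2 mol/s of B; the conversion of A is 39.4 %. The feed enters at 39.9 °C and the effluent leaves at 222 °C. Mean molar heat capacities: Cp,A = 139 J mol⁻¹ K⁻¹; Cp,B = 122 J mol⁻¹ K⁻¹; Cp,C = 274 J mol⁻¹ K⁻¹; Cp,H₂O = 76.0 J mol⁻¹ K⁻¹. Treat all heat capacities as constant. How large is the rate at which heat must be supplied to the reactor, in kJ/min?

Extent of reaction ξ = 0.394 × 38.2 = 15.051 mol/s
Reaction term: ξ·ΔH°_rxn = 15.051 × -16.1 = -242.32 kJ/s
Sensible, feed 39.9→25 °C: -148.56 kJ/s
Outlet flows (mol/s): A 23.149, B 23.149, C 15.051, H₂O 15.051
Sensible, products 25→222 °C: 2228 kJ/s
Q = ΔH = 1837.1 kJ/s = 1837.1 kW
Heat supplied = 110230 kJ/min

Q_in = 110000 kJ/min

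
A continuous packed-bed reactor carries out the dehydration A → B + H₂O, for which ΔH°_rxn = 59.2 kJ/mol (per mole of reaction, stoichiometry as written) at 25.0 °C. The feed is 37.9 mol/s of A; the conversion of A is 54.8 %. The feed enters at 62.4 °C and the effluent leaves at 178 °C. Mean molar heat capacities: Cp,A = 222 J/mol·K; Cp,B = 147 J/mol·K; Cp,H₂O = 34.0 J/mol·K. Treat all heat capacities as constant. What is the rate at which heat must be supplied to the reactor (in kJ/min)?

Q_in = 124000 kJ/min

Extent of reaction ξ = 0.548 × 37.9 = 20.769 mol/s
Reaction term: ξ·ΔH°_rxn = 20.769 × 59.2 = 1229.5 kJ/s
Sensible, feed 62.4→25 °C: -314.68 kJ/s
Outlet flows (mol/s): A 17.131, B 20.769, H₂O 20.769
Sensible, products 25→178 °C: 1157 kJ/s
Q = ΔH = 2071.9 kJ/s = 2071.9 kW
Heat supplied = 124310 kJ/min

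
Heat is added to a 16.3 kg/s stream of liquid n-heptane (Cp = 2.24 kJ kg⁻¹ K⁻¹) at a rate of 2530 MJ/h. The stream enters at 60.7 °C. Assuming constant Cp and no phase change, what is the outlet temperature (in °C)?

T_out = 79.9 °C

Q = 2530 MJ/h = 702.78 kJ/s
ΔT = Q/(ṁ·Cp) = 702.78/(16.3×2.24) = 19.248 K
T_out = 60.7 + 19.248 = 79.948 °C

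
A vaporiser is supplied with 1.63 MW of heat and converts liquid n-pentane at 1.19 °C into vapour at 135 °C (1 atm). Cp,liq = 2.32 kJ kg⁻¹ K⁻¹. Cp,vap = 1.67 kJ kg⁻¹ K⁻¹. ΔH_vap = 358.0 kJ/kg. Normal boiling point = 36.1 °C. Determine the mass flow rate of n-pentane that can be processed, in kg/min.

ṁ = 162 kg/min

Δh = 2.32×(36.1−1.19) + 358.0 + 1.67×(135−36.1) = 604.15 kJ/kg
Q = 1.63 MW = 1630 kJ/s = 97800 kJ/min
ṁ = Q/Δh = 97800 / 604.15 = 161.88 kg/min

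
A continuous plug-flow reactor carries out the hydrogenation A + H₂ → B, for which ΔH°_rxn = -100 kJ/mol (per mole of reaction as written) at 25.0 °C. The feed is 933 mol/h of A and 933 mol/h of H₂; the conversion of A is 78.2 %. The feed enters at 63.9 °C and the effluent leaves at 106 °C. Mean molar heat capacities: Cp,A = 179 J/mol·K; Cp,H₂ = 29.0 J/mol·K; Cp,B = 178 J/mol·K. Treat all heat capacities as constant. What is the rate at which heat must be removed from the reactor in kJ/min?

Q_out = 1110 kJ/min

Extent of reaction ξ = 0.782 × 933 = 729.61 mol/h
Reaction term: ξ·ΔH°_rxn = 729.61 × -100 = -72961 kJ/h
Sensible, feed 63.9→25 °C: -7549.1 kJ/h
Outlet flows (mol/h): A 203.39, H₂ 203.39, B 729.61
Sensible, products 25→106 °C: 13946 kJ/h
Q = ΔH = -66563 kJ/h = -18.49 kW
Heat removed = 1109.4 kJ/min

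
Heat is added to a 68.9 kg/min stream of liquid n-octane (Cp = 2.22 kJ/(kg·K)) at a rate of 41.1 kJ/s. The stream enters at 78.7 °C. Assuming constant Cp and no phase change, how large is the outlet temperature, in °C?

Q = 41.1 kJ/s = 2466 kJ/min
ΔT = Q/(ṁ·Cp) = 2466/(68.9×2.22) = 16.122 K
T_out = 78.7 + 16.122 = 94.822 °C

T_out = 94.8 °C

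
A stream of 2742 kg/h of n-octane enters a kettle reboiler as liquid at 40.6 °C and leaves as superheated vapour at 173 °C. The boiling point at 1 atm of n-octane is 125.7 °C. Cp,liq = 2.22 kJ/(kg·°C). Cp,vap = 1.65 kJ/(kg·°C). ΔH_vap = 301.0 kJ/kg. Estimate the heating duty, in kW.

Q = 433 kW

liquid 40.6→125.7 °C: 188.92 kJ/kg
vaporisation at 125.7 °C: 301 kJ/kg
vapour 125.7→173 °C: 78.045 kJ/kg
Δh = 188.92 + 301 + 78.045 = 567.97 kJ/kg
Q = ṁ·Δh = 2742 kg/h × 567.97 kJ/kg = 1.5574e+06 kJ/h
|Q| = 432.6 kW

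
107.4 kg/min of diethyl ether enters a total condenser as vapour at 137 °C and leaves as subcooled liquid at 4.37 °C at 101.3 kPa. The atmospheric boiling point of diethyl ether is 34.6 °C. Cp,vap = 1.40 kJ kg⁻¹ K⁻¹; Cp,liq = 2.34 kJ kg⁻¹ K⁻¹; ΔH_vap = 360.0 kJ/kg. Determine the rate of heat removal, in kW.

Q_c = 1030 kW

vapour 137→34.6 °C: -143.36 kJ/kg
condensation at 34.6 °C: -360 kJ/kg
liquid 34.6→4.37 °C: -70.738 kJ/kg
Δh = -143.36 + -360 + -70.738 = -574.1 kJ/kg
Q = ṁ·Δh = 107.4 kg/min × -574.1 kJ/kg = -61658 kJ/min
|Q| = 1027.6 kW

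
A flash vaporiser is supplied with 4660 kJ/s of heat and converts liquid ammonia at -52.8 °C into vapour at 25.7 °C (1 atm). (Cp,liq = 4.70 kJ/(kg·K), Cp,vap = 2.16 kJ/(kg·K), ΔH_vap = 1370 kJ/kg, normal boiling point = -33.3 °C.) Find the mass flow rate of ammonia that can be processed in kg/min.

ṁ = 176 kg/min

Δh = 4.70×(-33.3−-52.8) + 1370 + 2.16×(25.7−-33.3) = 1589.1 kJ/kg
Q = 4660 kJ/s = 4660 kJ/s = 279600 kJ/min
ṁ = Q/Δh = 279600 / 1589.1 = 175.95 kg/min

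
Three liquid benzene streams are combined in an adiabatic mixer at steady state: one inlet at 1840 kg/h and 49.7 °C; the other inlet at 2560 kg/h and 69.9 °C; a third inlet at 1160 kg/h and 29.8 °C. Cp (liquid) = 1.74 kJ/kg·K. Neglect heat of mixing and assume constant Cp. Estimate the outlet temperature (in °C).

No heat crosses the boundary, so H_out = H_in.
Σ ṁᵢCp,ᵢTᵢ = 1840×1.74×49.7 + 2560×1.74×69.9 + 1160×1.74×29.8 = 530630
Σ ṁᵢCp,ᵢ = 1840×1.74 + 2560×1.74 + 1160×1.74 = 9674.4
T_out = 530630 / 9674.4 = 54.849 °C

T_out = 54.8 °C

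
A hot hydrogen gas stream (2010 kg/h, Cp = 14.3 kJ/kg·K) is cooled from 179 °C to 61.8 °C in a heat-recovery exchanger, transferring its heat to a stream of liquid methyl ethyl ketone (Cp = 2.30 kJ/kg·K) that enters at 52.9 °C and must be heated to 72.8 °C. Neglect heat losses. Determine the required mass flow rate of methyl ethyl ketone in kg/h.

ṁ_c = 73600 kg/h

Heat released by hot stream: Q = 2010 × 14.3 × (179 − 61.8) = 3.3687e+06 kJ/h
Energy balance on cold side (adiabatic exchanger): Q = ṁ_c·Cp_c·(T_c,out − T_c,in)
ṁ_c = 3.3687e+06 / [2.30 × (72.8 − 52.9)] = 73600 kg/h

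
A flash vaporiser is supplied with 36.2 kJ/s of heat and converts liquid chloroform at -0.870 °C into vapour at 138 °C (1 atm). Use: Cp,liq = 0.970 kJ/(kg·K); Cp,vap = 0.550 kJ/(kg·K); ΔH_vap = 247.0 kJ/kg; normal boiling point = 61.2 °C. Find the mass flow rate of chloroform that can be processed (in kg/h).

Δh = 0.970×(61.2−-0.870) + 247.0 + 0.550×(138−61.2) = 349.45 kJ/kg
Q = 36.2 kJ/s = 36.2 kJ/s = 130320 kJ/h
ṁ = Q/Δh = 130320 / 349.45 = 372.93 kg/h

ṁ = 373 kg/h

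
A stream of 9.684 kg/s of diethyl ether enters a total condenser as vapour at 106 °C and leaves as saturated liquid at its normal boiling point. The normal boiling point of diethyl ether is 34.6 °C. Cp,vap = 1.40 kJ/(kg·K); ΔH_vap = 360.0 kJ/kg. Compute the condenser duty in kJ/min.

vapour 106→34.6 °C: -99.96 kJ/kg
condensation at 34.6 °C: -360 kJ/kg
Δh = -99.96 + -360 = -459.96 kJ/kg
Q = ṁ·Δh = 9.684 kg/s × -459.96 kJ/kg = -4454.3 kJ/s
|Q| = 4454.3 kW = 267260 kJ/min

Q_c = 267000 kJ/min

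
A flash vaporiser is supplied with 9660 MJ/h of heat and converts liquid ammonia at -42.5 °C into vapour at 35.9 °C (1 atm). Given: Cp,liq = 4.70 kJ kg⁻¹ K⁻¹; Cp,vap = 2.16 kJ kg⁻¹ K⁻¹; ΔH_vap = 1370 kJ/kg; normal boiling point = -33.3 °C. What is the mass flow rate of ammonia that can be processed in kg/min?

Δh = 4.70×(-33.3−-42.5) + 1370 + 2.16×(35.9−-33.3) = 1562.7 kJ/kg
Q = 9660 MJ/h = 2683.3 kJ/s = 161000 kJ/min
ṁ = Q/Δh = 161000 / 1562.7 = 103.03 kg/min

ṁ = 103 kg/min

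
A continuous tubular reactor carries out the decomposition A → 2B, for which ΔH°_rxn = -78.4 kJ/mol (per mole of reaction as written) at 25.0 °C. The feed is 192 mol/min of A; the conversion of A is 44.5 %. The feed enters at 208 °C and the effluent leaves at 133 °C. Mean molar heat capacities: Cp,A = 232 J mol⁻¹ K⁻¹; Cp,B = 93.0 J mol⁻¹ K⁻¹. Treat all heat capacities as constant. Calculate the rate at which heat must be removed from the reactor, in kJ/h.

Q_out = 628000 kJ/h

Extent of reaction ξ = 0.445 × 192 = 85.44 mol/min
Reaction term: ξ·ΔH°_rxn = 85.44 × -78.4 = -6698.5 kJ/min
Sensible, feed 208→25 °C: -8151.6 kJ/min
Outlet flows (mol/min): A 106.56, B 170.88
Sensible, products 25→133 °C: 4386.3 kJ/min
Q = ΔH = -10464 kJ/min = -174.4 kW
Heat removed = 627830 kJ/h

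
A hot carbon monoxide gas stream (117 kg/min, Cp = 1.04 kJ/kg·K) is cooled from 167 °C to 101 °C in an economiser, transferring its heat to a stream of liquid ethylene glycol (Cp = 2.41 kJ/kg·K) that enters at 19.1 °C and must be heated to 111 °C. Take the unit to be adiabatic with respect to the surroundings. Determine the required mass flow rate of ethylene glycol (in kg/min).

Heat released by hot stream: Q = 117 × 1.04 × (167 − 101) = 8030.9 kJ/min
Energy balance on cold side (adiabatic exchanger): Q = ṁ_c·Cp_c·(T_c,out − T_c,in)
ṁ_c = 8030.9 / [2.41 × (111 − 19.1)] = 36.26 kg/min

ṁ_c = 36.3 kg/min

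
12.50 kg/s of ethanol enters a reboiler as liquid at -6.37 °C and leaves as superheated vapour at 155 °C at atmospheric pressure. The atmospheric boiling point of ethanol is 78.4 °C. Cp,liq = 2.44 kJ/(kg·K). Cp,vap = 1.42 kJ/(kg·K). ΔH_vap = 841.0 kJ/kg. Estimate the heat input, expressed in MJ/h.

liquid -6.37→78.4 °C: 206.84 kJ/kg
vaporisation at 78.4 °C: 841 kJ/kg
vapour 78.4→155 °C: 108.77 kJ/kg
Δh = 206.84 + 841 + 108.77 = 1156.6 kJ/kg
Q = ṁ·Δh = 12.50 kg/s × 1156.6 kJ/kg = 14458 kJ/s
|Q| = 14458 kW = 52047 MJ/h

Q = 52000 MJ/h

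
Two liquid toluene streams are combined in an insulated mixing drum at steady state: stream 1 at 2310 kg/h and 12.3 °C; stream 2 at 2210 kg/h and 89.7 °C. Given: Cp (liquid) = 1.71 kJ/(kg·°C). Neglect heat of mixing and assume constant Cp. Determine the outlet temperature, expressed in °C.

T_out = 50.1 °C

No heat crosses the boundary, so H_out = H_in.
Σ ṁᵢCp,ᵢTᵢ = 2310×1.71×12.3 + 2210×1.71×89.7 = 387570
Σ ṁᵢCp,ᵢ = 2310×1.71 + 2210×1.71 = 7729.2
T_out = 387570 / 7729.2 = 50.144 °C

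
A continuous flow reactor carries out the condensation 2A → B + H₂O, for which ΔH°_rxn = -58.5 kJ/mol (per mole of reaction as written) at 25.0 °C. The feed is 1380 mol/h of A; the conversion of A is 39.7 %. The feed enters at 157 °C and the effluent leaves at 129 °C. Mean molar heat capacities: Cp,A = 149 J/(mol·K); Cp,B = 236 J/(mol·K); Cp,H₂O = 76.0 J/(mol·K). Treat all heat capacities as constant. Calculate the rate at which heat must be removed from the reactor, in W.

Extent of reaction ξ = 0.397 × 1380 / 2 = 273.93 mol/h
Reaction term: ξ·ΔH°_rxn = 273.93 × -58.5 = -16025 kJ/h
Sensible, feed 157→25 °C: -27142 kJ/h
Outlet flows (mol/h): A 832.14, B 273.93, H₂O 273.93
Sensible, products 25→129 °C: 21783 kJ/h
Q = ΔH = -21383 kJ/h = -5.9398 kW
Heat removed = 5939.8 W

Q_out = 5940 W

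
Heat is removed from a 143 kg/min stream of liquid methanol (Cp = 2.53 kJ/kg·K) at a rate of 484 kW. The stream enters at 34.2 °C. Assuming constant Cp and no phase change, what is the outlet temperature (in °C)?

Q = 484 kW = 29040 kJ/min
ΔT = Q/(ṁ·Cp) = 29040/(143×2.53) = 80.268 K
T_out = 34.2 − 80.268 = -46.068 °C

T_out = -46.1 °C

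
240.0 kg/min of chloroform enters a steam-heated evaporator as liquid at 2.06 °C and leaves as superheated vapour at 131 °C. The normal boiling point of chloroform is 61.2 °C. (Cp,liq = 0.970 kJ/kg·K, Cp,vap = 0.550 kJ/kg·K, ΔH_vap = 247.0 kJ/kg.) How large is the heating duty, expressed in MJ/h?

liquid 2.06→61.2 °C: 57.366 kJ/kg
vaporisation at 61.2 °C: 247 kJ/kg
vapour 61.2→131 °C: 38.39 kJ/kg
Δh = 57.366 + 247 + 38.39 = 342.76 kJ/kg
Q = ṁ·Δh = 240.0 kg/min × 342.76 kJ/kg = 82261 kJ/min
|Q| = 1371 kW = 4935.7 MJ/h

Q = 4940 MJ/h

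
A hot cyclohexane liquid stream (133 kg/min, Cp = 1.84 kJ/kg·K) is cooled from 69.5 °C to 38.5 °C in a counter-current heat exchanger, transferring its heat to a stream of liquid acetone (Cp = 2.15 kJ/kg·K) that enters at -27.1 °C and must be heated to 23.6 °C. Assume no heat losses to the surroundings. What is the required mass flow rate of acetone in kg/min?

ṁ_c = 69.6 kg/min

Heat released by hot stream: Q = 133 × 1.84 × (69.5 − 38.5) = 7586.3 kJ/min
Energy balance on cold side (adiabatic exchanger): Q = ṁ_c·Cp_c·(T_c,out − T_c,in)
ṁ_c = 7586.3 / [2.15 × (23.6 − -27.1)] = 69.596 kg/min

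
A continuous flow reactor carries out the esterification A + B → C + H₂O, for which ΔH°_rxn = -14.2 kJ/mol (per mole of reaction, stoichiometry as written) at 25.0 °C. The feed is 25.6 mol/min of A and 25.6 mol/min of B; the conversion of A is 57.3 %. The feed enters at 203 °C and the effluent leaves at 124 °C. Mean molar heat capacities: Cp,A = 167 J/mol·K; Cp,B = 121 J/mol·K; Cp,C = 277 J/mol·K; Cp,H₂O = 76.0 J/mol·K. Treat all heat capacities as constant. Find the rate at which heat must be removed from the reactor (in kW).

Q_out = 11.6 kW

Extent of reaction ξ = 0.573 × 25.6 = 14.669 mol/min
Reaction term: ξ·ΔH°_rxn = 14.669 × -14.2 = -208.3 kJ/min
Sensible, feed 203→25 °C: -1312.4 kJ/min
Outlet flows (mol/min): A 10.931, B 10.931, C 14.669, H₂O 14.669
Sensible, products 25→124 °C: 824.3 kJ/min
Q = ΔH = -696.35 kJ/min = -11.606 kW
Heat removed = 11.606 kW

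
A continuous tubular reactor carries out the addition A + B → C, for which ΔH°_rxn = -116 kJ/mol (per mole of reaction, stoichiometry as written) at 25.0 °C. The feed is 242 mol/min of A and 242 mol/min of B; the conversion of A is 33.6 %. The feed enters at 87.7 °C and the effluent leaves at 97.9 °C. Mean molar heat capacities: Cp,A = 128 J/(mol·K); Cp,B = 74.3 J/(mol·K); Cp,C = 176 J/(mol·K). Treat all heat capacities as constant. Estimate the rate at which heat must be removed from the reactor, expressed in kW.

Q_out = 151 kW

Extent of reaction ξ = 0.336 × 242 = 81.312 mol/min
Reaction term: ξ·ΔH°_rxn = 81.312 × -116 = -9432.2 kJ/min
Sensible, feed 87.7→25 °C: -3069.6 kJ/min
Outlet flows (mol/min): A 160.69, B 160.69, C 81.312
Sensible, products 25→97.9 °C: 3413 kJ/min
Q = ΔH = -9088.7 kJ/min = -151.48 kW
Heat removed = 151.48 kW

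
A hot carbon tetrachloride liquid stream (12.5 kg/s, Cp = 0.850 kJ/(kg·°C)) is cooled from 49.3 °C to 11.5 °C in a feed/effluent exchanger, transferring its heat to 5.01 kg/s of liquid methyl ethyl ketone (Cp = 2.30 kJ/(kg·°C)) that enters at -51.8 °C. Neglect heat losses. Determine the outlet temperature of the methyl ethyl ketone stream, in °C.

Heat released by hot stream: Q = 12.5 × 0.850 × (49.3 − 11.5) = 401.62 kJ/s
Energy balance on cold side (adiabatic exchanger): Q = ṁ_c·Cp_c·(T_c,out − T_c,in)
T_c,out = -51.8 + 401.62/(5.01 × 2.30) = -16.946 °C

T_c,out = -16.9 °C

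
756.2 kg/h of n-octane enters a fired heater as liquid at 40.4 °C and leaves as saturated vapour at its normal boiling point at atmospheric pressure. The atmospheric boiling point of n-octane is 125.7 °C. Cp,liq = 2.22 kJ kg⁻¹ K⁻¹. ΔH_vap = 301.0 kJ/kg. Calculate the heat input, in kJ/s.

Q = 103 kJ/s

liquid 40.4→125.7 °C: 189.37 kJ/kg
vaporisation at 125.7 °C: 301 kJ/kg
Δh = 189.37 + 301 = 490.37 kJ/kg
Q = ṁ·Δh = 756.2 kg/h × 490.37 kJ/kg = 370810 kJ/h
|Q| = 103 kW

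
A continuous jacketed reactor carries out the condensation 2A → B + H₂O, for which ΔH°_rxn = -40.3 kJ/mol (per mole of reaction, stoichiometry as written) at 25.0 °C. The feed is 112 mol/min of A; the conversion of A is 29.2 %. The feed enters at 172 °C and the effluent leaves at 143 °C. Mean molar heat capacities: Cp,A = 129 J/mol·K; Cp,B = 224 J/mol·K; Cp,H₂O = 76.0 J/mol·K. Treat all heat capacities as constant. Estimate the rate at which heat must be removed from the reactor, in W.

Q_out = 16600 W

Extent of reaction ξ = 0.292 × 112 / 2 = 16.352 mol/min
Reaction term: ξ·ΔH°_rxn = 16.352 × -40.3 = -658.99 kJ/min
Sensible, feed 172→25 °C: -2123.9 kJ/min
Outlet flows (mol/min): A 79.296, B 16.352, H₂O 16.352
Sensible, products 25→143 °C: 1785.9 kJ/min
Q = ΔH = -996.94 kJ/min = -16.616 kW
Heat removed = 16616 W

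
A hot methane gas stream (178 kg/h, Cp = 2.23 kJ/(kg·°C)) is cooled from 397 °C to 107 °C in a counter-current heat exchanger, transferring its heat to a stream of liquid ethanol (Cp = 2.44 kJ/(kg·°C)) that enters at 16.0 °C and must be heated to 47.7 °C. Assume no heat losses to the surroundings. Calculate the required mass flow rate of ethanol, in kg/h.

Heat released by hot stream: Q = 178 × 2.23 × (397 − 107) = 115110 kJ/h
Energy balance on cold side (adiabatic exchanger): Q = ṁ_c·Cp_c·(T_c,out − T_c,in)
ṁ_c = 115110 / [2.44 × (47.7 − 16.0)] = 1488.2 kg/h

ṁ_c = 1490 kg/h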